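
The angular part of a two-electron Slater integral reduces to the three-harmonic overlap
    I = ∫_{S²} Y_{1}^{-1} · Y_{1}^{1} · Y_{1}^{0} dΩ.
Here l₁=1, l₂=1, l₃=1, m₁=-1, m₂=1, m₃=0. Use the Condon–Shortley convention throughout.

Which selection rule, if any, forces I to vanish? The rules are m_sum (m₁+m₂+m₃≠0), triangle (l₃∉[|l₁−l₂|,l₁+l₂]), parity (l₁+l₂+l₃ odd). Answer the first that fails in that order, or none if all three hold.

parity

m₁+m₂+m₃ = -1 + 1 + 0 = 0  ✓
triangle: |1−1|=0 ≤ l₃=1 ≤ 1+1=2  ✓
parity: l₁+l₂+l₃ = 3 is odd  ✗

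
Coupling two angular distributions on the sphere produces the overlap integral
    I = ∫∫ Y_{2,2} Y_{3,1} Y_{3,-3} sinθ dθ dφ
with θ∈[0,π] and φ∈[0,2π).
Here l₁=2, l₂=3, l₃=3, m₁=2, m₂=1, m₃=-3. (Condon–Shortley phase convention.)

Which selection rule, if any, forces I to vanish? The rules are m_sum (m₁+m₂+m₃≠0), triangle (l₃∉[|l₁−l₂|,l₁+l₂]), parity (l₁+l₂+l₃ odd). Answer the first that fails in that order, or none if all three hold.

none

azimuthal sum: 2 + 1 − 3 = 0  ✓
1 ≤ 3 ≤ 5 (triangle on l)  ✓
L = 2 + 3 + 3 = 8 (even)  ✓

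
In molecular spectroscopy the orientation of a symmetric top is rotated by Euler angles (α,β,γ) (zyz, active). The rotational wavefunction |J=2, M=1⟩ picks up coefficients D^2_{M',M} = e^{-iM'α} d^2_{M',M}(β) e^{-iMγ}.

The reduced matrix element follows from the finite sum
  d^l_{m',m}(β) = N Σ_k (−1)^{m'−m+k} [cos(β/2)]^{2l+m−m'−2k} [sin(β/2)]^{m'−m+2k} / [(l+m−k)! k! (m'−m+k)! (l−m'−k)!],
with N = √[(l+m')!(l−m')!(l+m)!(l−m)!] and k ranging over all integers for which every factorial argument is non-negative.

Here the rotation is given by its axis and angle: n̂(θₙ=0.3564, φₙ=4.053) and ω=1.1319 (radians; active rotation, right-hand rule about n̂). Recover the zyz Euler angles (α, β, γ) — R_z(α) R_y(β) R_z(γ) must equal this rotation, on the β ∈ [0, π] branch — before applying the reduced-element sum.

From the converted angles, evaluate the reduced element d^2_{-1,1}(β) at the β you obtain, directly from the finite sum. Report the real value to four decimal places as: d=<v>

d=0.1001

Axis–angle → zyz. n̂ = (sinθₙcosφₙ, sinθₙsinφₙ, cosθₙ) = (-0.213750, -0.275761, +0.937159), ω = 1.1319.
R = I cosω + sinω [n̂]ₓ + (1−cosω) n̂n̂ᵀ gives
  R = [+0.451215, -0.814440, -0.364819; +0.882232, +0.468671, +0.044877; +0.134430, -0.342104, +0.929996]
β = atan2(√(R₁₃²+R₂₃²), R₃₃) = 0.376394; α = atan2(R₂₃, R₁₃) mod 2π = 3.019196; γ = atan2(R₃₂, −R₃₁) mod 2π = 4.337974
d^2_{-1,1}(β=0.3764) via the finite sum:
c=cos(0.376394/2)=0.982343, s=sin(0.376394/2)=0.187088; N=√[1·6·6·1]=6.000000
k∈{2,3} keeps every argument non-negative
  k=2: (−1)^0·6.0000/(2)·0.9823^2·0.1871^2 = +0.101330
  k=3: (−1)^1·6.0000/(6)·0.9823^0·0.1871^4 = -0.001225
d^2_{-1,1}(0.3764) = +0.101330 -0.001225 = +0.100105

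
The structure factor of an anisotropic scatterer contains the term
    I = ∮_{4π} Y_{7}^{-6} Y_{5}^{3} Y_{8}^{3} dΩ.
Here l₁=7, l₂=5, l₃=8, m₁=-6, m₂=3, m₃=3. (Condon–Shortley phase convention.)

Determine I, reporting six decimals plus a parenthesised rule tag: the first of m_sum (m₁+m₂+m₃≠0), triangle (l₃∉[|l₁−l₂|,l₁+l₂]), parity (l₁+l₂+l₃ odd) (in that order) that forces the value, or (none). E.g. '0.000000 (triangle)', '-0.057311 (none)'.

Rules hold: Σm=0, L=20 even, 2≤8≤12.
N = 15·11·17 = 2805
Δ = 4!·10!·6!/21! = 1/814773960
Racah Σ t=0..4: t=0:+1/87091200 t=1:−1/4976640 t=2:+1/2073600 t=3:−1/4976640 t=4:+1/87091200 = 1/9676800
⇒ 3j(7 5 8; 0 0 0)² = 360/46189, sgn +1
Racah Σ t=3..4: t=3:−1/2612736000 t=4:+1/418037760 = 1/497664000
⇒ 3j(7 5 8; -6 3 3)² = 77/6460, sgn -1
4πI² = N·(3j₀)²·(3jₘ)² = 20790/79781
I = -1·√(0.260588/4π) = -0.14400334
No selection rule forces the value: the integral is nonzero (none).

-0.144003 (none)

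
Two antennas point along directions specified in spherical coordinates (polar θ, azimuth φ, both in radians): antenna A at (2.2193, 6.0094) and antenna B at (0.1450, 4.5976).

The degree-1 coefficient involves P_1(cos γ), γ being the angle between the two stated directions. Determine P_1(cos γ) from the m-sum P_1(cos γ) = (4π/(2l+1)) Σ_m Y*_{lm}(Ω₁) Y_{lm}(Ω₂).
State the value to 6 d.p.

Term-by-term m-sum for l=1 (normalisation 4π/3 = 4.188790):
  term(m=-1) = (0.002176, 0.013573)   from Y*(Ω₁)=(0.265099, -0.074450), Y(Ω₂)=(-0.005718, 0.049593)
  term(m=+0) = (-0.142680, -0.000000)   from Y*(Ω₁)=(-0.295113, -0.000000), Y(Ω₂)=(0.483475, 0.000000)
  term(m=+1) = (0.002176, -0.013573)   from Y*(Ω₁)=(-0.265099, -0.074450), Y(Ω₂)=(0.005718, 0.049593)
Σ over m = (-0.138327, 0.000000); ×(4π/3) → (-0.579423, 0.000000). Real part: -0.579423

-0.579423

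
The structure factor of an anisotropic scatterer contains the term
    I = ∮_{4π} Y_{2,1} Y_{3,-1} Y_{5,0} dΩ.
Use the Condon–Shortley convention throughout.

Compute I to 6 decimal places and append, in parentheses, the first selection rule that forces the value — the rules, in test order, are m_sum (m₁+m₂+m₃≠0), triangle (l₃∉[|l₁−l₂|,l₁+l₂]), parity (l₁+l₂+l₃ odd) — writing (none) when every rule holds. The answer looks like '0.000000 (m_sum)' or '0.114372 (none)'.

0.169433 (none)

Rules hold: Σm=0, L=10 even, 1≤5≤5.
N = 5·7·11 = 385
Δ = 0!·4!·6!/11! = 1/2310
Racah Σ t=0..0: t=0:+1/144 = 1/144
⇒ 3j(2 3 5; 0 0 0)² = 10/231, sgn -1
Racah Σ t=0..0: t=0:+1/288 = 1/288
⇒ 3j(2 3 5; 1 -1 0)² = 5/231, sgn -1
4πI² = N·(3j₀)²·(3jₘ)² = 250/693
I = +1·√(0.36075/4π) = 0.16943318
No selection rule forces the value: the integral is nonzero (none).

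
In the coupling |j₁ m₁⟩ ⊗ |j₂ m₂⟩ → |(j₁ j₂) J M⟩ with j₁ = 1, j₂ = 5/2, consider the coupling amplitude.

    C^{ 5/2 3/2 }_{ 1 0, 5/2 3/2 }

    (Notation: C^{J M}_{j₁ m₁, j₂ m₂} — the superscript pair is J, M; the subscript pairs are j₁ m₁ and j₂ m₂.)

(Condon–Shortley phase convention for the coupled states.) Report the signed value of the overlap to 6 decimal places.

triangle: 1!×1!×4!/7! = 24/5040
(j±m)!: 1!×1!×4!×1!×4!×1! = 576
prefactor² = (2J+1)×Δ×N² = 576/35
  k=0: +1/(0!×1!×1!×4!×0!×0!) = 1/24
  k=1: −1/(1!×0!×0!×3!×1!×1!) = -1/6
Σ = -1/8  ⇒  CG² = 576/35×(-1/8)² = 9/35
CG = −√(9/35) = -0.507093

-0.507093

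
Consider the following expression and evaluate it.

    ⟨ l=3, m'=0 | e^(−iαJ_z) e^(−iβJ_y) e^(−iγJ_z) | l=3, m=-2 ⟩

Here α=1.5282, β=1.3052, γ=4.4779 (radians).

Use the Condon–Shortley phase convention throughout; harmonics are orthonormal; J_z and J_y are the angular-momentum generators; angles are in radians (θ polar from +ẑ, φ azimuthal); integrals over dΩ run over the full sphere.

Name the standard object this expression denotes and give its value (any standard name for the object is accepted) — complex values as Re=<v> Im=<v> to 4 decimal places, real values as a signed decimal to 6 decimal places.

Wigner D-matrix element, Re=-0.2985 Im=0.1513

This is a Wigner D-matrix element — the rotation-matrix element ⟨l m'| R(α,β,γ) |l m⟩ in the angular-momentum basis.
D^3_{0,-2}(1.5282,1.3052,4.4779) = e^{-i·0·1.5282}·d^3_{0,-2}(1.3052)·e^{-i·-2·4.4779}. Compute d first:
Half-angle: c=0.794508, s=0.607254. N=√(6·6·1·120)=65.726707
k∈{0,1} keeps every argument non-negative
  k=0: (−1)^2·65.7267/(12)·0.7945^4·0.6073^2 = +0.804811
  k=1: (−1)^3·65.7267/(12)·0.7945^2·0.6073^4 = -0.470153
d^3_{0,-2}(1.3052) = +0.804811 -0.470153 = +0.334658
D = (+1.000000+0.000000i)·(+0.334658)·(-0.892031+0.451975i) = -0.298526+0.151257i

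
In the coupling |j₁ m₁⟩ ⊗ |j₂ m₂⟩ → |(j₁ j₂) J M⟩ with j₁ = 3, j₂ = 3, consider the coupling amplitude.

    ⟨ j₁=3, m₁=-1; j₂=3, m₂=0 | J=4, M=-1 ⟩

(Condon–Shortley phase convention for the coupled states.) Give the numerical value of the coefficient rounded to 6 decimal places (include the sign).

-0.312094  (= −√(15/154))

√[9·2!4!4!/11! · 2!4!3!3!3!5!] = √(124416/385)
  +(−1)^0/∏(0,2,4,3,0,1)! = 1/288  (running 1/288)
  +(−1)^1/∏(1,1,3,2,1,2)! = -1/24  (running -11/288)
  +(−1)^2/∏(2,0,2,1,2,3)! = 1/48  (running -5/288)
⟨..|..⟩ = √(124416/385)·(-5/288) = -0.312094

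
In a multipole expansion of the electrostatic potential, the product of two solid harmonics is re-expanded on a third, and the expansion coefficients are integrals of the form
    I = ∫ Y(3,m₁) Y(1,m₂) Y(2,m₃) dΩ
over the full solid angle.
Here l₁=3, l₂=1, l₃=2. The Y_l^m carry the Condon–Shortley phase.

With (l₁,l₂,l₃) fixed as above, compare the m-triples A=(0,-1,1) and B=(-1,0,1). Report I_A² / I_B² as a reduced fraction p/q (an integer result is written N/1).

Same 3,1,2: normalisation and zero-m 3j drop out of the ratio.
A: Δ: 2! 4! 0! / 7! → 1/105; sum: t=0:+1/12 = 1/12; 3j²(3 1 2; 0 -1 1) = Δ·Π!·Σ² = 1/35  (sign -1)
B: Δ: 2! 4! 0! / 7! → 1/105; sum: t=1:−1/6 = -1/6; 3j²(3 1 2; -1 0 1) = Δ·Π!·Σ² = 8/105  (sign +1)
I_A²/I_B² = (1/35)/(8/105) = 3/8

3/8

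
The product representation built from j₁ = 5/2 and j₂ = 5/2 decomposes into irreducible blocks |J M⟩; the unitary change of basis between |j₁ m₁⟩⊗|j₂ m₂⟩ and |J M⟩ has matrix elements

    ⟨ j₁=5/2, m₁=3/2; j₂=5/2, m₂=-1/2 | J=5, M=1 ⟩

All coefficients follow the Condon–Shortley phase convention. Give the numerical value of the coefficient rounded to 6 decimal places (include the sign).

triangle: 0!·5!·5!/11! = 14400/39916800
(j±m)!: 4!·1!·2!·3!·6!·4! = 4976640
prefactor² = (2J+1)·Δ·N² = 138240/7
  k=0: +1/(0!·0!·1!·2!·4!·3!) = 1/288
Σ = 1/288  ⇒  CG² = 138240/7·(1/288)² = 5/21
CG = +√(5/21) = +0.487950

+√(5/21) ≈ +0.487950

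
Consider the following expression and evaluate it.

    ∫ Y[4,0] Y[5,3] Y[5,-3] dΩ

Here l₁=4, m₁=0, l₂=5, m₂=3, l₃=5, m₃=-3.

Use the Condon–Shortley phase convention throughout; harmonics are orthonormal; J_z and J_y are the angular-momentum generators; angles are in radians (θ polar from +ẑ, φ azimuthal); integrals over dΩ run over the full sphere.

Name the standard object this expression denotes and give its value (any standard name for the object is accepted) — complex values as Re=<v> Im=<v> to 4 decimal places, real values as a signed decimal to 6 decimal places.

Gaunt coefficient, +0.130198

This is a Gaunt coefficient — the integral of a triple product of spherical harmonics over the sphere.
Checks pass: Σm=0; 14 even; l₃=5∈[1,9].
(2·4+1)(2·5+1)(2·5+1) = 1089
Δ: 4! 4! 6! / 15! → 1/3153150
sum: t=0:+1/69120 t=1:−1/1728 t=2:+1/576 t=3:−1/1728 t=4:+1/69120 = 7/11520
3j²(4 5 5; 0 0 0) = Δ·Π!·Σ² = 2/143  (sign -1)
sum: t=2:+1/11520 t=3:−1/4320 t=4:+1/27648 = -1/9216
3j²(4 5 5; 0 3 -3) = Δ·Π!·Σ² = 2/143  (sign -1)
combine: 4πI² = 1089·2/143·2/143 = 36/169
take √, sign +1: I = 0.13019760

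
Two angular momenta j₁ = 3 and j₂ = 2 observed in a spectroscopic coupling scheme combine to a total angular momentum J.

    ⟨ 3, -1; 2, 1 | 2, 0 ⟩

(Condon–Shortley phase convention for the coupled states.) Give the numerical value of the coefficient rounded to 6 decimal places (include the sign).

+0.377964  (= +√(1/7))

√[5·3!3!1!/8! · 2!4!3!1!2!2!] = √(36/7)
  +(−1)^2/∏(2,1,2,1,1,0)! = 1/4  (running 1/4)
  +(−1)^3/∏(3,0,1,0,2,1)! = -1/12  (running 1/6)
⟨..|..⟩ = √(36/7)·(1/6) = +0.377964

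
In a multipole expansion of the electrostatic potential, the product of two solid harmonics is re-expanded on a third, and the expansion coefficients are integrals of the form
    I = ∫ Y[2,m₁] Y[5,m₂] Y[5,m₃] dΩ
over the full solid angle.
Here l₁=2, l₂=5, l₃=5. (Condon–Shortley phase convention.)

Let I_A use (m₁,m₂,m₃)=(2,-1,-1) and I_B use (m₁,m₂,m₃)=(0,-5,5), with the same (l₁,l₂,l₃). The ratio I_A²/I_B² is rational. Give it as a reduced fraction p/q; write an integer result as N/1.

Same 2,5,5: normalisation and zero-m 3j drop out of the ratio.
A: Δ: 2! 2! 8! / 13! → 1/38610; sum: t=0:+1/2304 = 1/2304; 3j²(2 5 5; 2 -1 -1) = Δ·Π!·Σ² = 5/143  (sign +1)
B: Δ: 2! 2! 8! / 13! → 1/38610; sum: t=0:+1/161280 = 1/161280; 3j²(2 5 5; 0 -5 5) = Δ·Π!·Σ² = 15/286  (sign +1)
I_A²/I_B² = (5/143)/(15/286) = 2/3

2/3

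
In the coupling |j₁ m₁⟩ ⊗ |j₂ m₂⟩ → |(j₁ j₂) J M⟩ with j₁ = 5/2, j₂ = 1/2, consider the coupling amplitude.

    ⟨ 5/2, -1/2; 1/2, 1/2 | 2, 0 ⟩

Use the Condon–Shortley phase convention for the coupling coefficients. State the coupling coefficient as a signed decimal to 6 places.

-0.707107  (= −√(1/2))

triangle: 1!·4!·0!/6! = 24/720
(j±m)!: 2!·3!·1!·0!·2!·2! = 48
prefactor² = (2J+1)·Δ·N² = 8
  k=1: −1/(1!·0!·2!·0!·2!·0!) = -1/4
Σ = -1/4  ⇒  CG² = 8·(-1/4)² = 1/2
CG = −√(1/2) = -0.707107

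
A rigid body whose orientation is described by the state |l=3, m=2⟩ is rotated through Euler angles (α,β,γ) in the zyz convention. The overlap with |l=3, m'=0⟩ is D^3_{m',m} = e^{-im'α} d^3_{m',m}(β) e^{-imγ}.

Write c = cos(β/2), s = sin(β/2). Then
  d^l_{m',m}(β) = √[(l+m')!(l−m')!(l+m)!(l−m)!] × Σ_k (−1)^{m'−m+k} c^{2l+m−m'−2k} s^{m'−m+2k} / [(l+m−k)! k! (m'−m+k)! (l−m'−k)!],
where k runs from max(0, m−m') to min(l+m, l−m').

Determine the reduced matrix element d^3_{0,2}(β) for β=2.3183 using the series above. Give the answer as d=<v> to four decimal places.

d^3_{0,2}(β=2.3183) via the finite sum:
With c≡cos(β/2)=0.400119 and s≡sin(β/2)=0.916463, N=[6·6·120·1]^{1/2}=65.726707
The bounds max(0,m−m')=2 and min(l+m,l−m')=3 give 2 terms
  k=2: (−1)^0·65.7267/(12)·0.4001^4·0.9165^2 = +0.117909
  k=3: (−1)^1·65.7267/(12)·0.4001^2·0.9165^4 = -0.618584
d^3_{0,2}(2.3183) = +0.117909 -0.618584 = -0.500675

d=-0.5007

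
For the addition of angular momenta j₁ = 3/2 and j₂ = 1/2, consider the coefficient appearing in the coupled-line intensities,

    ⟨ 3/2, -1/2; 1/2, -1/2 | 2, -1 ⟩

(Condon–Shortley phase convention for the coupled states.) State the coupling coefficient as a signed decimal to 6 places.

triangle: 0!*3!*1!/5! = 6/120
(j±m)!: 1!*2!*0!*1!*1!*3! = 12
prefactor² = (2J+1)*Δ*N² = 3
  k=0: +1/(0!*0!*2!*0!*1!*1!) = 1/2
Σ = 1/2  ⇒  CG² = 3*(1/2)² = 3/4
CG = +√(3/4) = +0.866025

+√(3/4) ≈ +0.866025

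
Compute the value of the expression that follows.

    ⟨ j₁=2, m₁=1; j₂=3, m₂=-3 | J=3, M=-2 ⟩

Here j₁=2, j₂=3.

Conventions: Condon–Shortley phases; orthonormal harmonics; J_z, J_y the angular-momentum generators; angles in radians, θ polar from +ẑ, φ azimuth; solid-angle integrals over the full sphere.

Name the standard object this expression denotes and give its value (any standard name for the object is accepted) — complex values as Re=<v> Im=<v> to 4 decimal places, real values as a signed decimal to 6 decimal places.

Clebsch–Gordan coefficient, +√(5/12) ≈ +0.645497

This is a Clebsch–Gordan (vector-coupling) coefficient.
triangle: 2!·2!·4!/9! = 96/362880
(j±m)!: 3!·1!·0!·6!·1!·5! = 518400
prefactor² = (2J+1)·Δ·N² = 960
  k=0: +1/(0!·2!·1!·0!·1!·4!) = 1/48
Σ = 1/48  ⇒  CG² = 960·(1/48)² = 5/12
CG = +√(5/12) = +0.645497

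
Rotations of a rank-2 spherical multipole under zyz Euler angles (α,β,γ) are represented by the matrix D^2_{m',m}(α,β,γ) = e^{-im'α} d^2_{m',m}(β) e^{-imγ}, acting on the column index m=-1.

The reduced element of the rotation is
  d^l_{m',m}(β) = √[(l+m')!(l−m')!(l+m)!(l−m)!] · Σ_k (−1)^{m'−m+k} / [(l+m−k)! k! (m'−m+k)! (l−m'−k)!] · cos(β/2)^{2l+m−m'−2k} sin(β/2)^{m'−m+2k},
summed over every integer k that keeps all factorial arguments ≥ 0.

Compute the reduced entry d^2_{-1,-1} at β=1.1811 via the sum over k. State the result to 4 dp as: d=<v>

d=-0.1657

d^2_{-1,-1}(β=1.1811) via the finite sum:
Half-angle: c=0.830635, s=0.556818. N=√(1·6·1·6)=6.000000
k: max(0,(-1)−(-1))=0 … min(2+(-1),2−(-1))=1
  k=0: (−1)^0·6.0000/(6)·0.8306^4·0.5568^0 = +0.476036
  k=1: (−1)^1·6.0000/(2)·0.8306^2·0.5568^2 = -0.641753
d^2_{-1,-1}(1.1811) = +0.476036 -0.641753 = -0.165717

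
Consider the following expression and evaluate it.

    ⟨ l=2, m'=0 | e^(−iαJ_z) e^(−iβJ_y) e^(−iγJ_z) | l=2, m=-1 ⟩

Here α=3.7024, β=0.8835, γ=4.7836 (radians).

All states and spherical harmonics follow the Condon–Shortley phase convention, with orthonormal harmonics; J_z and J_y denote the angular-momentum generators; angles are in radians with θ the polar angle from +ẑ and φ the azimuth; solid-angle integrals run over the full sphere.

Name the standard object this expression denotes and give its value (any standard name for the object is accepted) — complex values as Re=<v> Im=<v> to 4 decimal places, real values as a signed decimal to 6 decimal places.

This is a Wigner D-matrix element — the rotation-matrix element ⟨l m'| R(α,β,γ) |l m⟩ in the angular-momentum basis.
Split into d^2_{0,-1}(β=0.8835) × two z-phases.
c=cos(0.883500/2)=0.904005, s=sin(0.883500/2)=0.427522; N=√[2·2·1·6]=4.898979
k∈{0,1} keeps every argument non-negative
  k=0: (−1)^1·4.8990/(2)·0.9040^3·0.4275^1 = -0.773654
  k=1: (−1)^2·4.8990/(2)·0.9040^1·0.4275^3 = +0.173030
d^2_{0,-1}(0.8835) = -0.773654 +0.173030 = -0.600623
Phases: e^{-i·(0)·3.7024}=+1.000000+0.000000i, e^{-i·(-1)·4.7836}=+0.071151-0.997466i ⇒ D=-0.042735+0.599101i

Wigner D-matrix element, Re=-0.0427 Im=0.5991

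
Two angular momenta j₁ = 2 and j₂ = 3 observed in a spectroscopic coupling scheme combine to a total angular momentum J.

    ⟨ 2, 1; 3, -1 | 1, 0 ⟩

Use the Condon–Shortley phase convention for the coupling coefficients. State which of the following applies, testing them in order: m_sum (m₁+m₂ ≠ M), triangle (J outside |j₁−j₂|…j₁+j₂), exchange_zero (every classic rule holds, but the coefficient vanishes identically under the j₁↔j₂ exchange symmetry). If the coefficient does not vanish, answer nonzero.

nonzero

m-sum: m₁+m₂ = 1+(-1) = 0, M = 0  ✓
triangle: |j₁−j₂| = 1 ≤ J = 1 ≤ j₁+j₂ = 5  ✓
exchange: j₁≠j₂ or m₁≠m₂ — the exchange symmetry imposes no constraint here
value check: CG = −√(8/35) = -0.478091 ≠ 0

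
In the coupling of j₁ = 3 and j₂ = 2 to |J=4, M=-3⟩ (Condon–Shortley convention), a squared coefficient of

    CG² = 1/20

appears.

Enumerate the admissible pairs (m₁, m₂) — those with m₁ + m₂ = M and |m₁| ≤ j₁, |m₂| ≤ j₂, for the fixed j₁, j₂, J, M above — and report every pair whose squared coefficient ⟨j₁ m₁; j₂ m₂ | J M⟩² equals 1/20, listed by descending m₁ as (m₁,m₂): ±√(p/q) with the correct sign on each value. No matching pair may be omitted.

(-2,-1): −√(1/20)

Admissible pairs with m₁+m₂ = M = -3: (-3,0), (-2,-1), (-1,-2)
  (m₁,m₂)=(-1,-2): CG² = 1/2, CG = +√(1/2)
  (m₁,m₂)=(-2,-1): CG² = 1/20, CG = −√(1/20)   ← matches the target
  (m₁,m₂)=(-3,0): CG² = 9/20, CG = −√(9/20)
Pairs with CG² = 1/20: (-2,-1): −√(1/20)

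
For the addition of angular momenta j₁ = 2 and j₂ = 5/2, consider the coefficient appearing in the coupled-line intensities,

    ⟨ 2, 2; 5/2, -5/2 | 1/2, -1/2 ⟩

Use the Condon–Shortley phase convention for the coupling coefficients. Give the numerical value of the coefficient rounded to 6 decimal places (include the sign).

triangle: 4!*0!*1!/6! = 24/720
(j±m)!: 4!*0!*0!*5!*0!*1! = 2880
prefactor² = (2J+1)*Δ*N² = 192
  k=0: +1/(0!*4!*0!*0!*0!*1!) = 1/24
Σ = 1/24  ⇒  CG² = 192*(1/24)² = 1/3
CG = +√(1/3) = +0.577350

+√(1/3) = +0.577350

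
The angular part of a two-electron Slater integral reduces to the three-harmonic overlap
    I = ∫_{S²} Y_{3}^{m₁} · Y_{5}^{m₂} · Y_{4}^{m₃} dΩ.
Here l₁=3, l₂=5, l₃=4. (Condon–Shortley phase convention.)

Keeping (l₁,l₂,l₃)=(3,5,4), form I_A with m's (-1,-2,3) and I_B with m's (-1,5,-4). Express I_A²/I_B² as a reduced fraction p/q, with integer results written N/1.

49/60

l's match ⇒ only the (l;m) 3-j factors differ between A and B.
A: triangle coeff Δ(3,5,4) = 1/180180; Σ_t [2,3]: t=2:+1/960 t=3:−1/4320 = 7/8640; (3j)²=343/12870 [(3 5 4; -1 -2 3)], sign=-1
B: triangle coeff Δ(3,5,4) = 1/180180; Σ_t [4,4]: t=4:+1/34560 = 1/34560; (3j)²=14/429 [(3 5 4; -1 5 -4)], sign=+1
I_A²/I_B² = (343/12870)/(14/429) = 49/60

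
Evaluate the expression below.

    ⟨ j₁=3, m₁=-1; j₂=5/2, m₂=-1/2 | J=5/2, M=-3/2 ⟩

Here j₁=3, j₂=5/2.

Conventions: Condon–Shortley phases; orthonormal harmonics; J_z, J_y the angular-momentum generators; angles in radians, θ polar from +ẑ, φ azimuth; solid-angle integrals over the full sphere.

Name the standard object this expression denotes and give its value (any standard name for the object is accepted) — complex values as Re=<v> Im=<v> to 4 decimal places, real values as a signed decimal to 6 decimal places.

This is a Clebsch–Gordan (vector-coupling) coefficient.
j₁+j₂−J=3  J+j₁−j₂=3  J−j₁+j₂=2  j₁+j₂+J+1=9
(j₁±m₁, j₂±m₂, J±M) = (2,4,2,3,1,4)
P² = 576/35
sum k=1..2:
  [1] −1/12 = -1/12
  [2] +1/8 = 1/8
S = 1/24
C² = P²·S² = 1/35 ; C = +0.169031

Clebsch–Gordan coefficient, +√(1/35) ≈ +0.169031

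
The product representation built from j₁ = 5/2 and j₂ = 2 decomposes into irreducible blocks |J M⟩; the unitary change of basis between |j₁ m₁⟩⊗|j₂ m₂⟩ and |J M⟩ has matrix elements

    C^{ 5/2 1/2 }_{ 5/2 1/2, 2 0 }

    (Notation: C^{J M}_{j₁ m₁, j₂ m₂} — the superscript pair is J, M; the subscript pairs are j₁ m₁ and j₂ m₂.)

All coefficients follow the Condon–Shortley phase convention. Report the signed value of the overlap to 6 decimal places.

-0.478091  (= −√(8/35))

triangle: 2!×3!×2!/8! = 24/40320
(j±m)!: 3!×2!×2!×2!×3!×2! = 576
prefactor² = (2J+1)×Δ×N² = 72/35
  k=0: +1/(0!×2!×2!×2!×1!×0!) = 1/8
  k=1: −1/(1!×1!×1!×1!×2!×1!) = -1/2
  k=2: +1/(2!×0!×0!×0!×3!×2!) = 1/24
Σ = -1/3  ⇒  CG² = 72/35×(-1/3)² = 8/35
CG = −√(8/35) = -0.478091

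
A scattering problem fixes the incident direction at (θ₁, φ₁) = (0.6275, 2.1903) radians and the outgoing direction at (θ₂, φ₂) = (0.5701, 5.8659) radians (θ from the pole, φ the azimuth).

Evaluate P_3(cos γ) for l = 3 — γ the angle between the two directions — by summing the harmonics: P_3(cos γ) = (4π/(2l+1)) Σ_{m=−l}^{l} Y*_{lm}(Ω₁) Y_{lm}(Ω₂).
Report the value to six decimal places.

-0.442384

Summing Y*_{l m}(θ₁,φ₁)·Y_{l m}(θ₂,φ₂) over m ∈ [−3, 3]; prefactor 4π/(2·3+1) = 1.795196:
  term(m=-3) = +0.000173+0.005536i   from Y*(Ω₁)=+0.080971+0.023961i, Y(Ω₂)=+0.020568+0.062286i
  term(m=-2) = +0.034439-0.062626i   from Y*(Ω₁)=-0.092893-0.269626i, Y(Ω₂)=+0.168288+0.185709i
  term(m=-1) = -0.164955+0.097540i   from Y*(Ω₁)=-0.250801+0.351675i, Y(Ω₂)=+0.405588+0.179805i
  term(m=+0) = +0.014259+0.000000i   from Y*(Ω₁)=+0.083507-0.000000i, Y(Ω₂)=+0.170755+0.000000i
  term(m=+1) = -0.164955-0.097540i   from Y*(Ω₁)=+0.250801+0.351675i, Y(Ω₂)=-0.405588+0.179805i
  term(m=+2) = +0.034439+0.062626i   from Y*(Ω₁)=-0.092893+0.269626i, Y(Ω₂)=+0.168288-0.185709i
  term(m=+3) = +0.000173-0.005536i   from Y*(Ω₁)=-0.080971+0.023961i, Y(Ω₂)=-0.020568+0.062286i
Σ over m = -0.246427+0.000000i; ×(4π/7) → -0.442384+0.000000i. Real part: -0.442384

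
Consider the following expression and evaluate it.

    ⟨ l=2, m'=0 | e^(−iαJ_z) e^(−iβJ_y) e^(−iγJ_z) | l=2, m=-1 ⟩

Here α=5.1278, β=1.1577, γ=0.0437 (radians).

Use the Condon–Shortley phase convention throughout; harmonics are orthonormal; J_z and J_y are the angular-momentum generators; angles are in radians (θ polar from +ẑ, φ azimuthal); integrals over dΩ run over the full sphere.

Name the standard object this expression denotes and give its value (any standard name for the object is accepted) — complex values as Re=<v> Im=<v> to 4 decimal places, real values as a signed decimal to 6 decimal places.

Wigner D-matrix element, Re=-0.4499 Im=-0.0197

This is a Wigner D-matrix element — the rotation-matrix element ⟨l m'| R(α,β,γ) |l m⟩ in the angular-momentum basis.
First d^2_{0,-1}(β=1.1577), then the phase factors e^{-i(0)α} and e^{-i(-1)γ}:
c=cos(1.157700/2)=0.837092, s=sin(1.157700/2)=0.547062; N=√[2·2·1·6]=4.898979
Admissible k: 0..1 (factorial args all ≥0)
  k=0: (−1)^1·4.8990/(2)·0.8371^3·0.5471^1 = -0.786017
  k=1: (−1)^2·4.8990/(2)·0.8371^1·0.5471^3 = +0.335705
d^2_{0,-1}(1.1577) = -0.786017 +0.335705 = -0.450312
D = (+1.000000+0.000000i)·(-0.450312)·(+0.999045+0.043686i) = -0.449882-0.019672i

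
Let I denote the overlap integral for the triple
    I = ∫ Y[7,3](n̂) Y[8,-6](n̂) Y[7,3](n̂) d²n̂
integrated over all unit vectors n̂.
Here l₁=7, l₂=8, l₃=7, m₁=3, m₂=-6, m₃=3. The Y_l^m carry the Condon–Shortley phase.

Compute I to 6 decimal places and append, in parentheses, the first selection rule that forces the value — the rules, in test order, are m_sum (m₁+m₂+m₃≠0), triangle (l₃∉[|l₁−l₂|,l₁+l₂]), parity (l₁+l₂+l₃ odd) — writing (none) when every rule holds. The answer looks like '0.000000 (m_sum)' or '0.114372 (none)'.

0.124722 (none)

Checks pass: Σm=0; 22 even; l₃=7∈[1,15].
(2·7+1)(2·8+1)(2·7+1) = 3825
Δ: 8! 6! 8! / 23! → 1/22086194130
sum: t=1:−1/18289152000 t=2:+1/248832000 t=3:−1/24883200 t=4:+1/11943936 t=5:−1/24883200 t=6:+1/248832000 t=7:−1/18289152000 = 11/975421440
3j²(7 8 7; 0 0 0) = Δ·Π!·Σ² = 1750/289731  (sign -1)
sum: t=0:+1/2786918400 t=1:−1/914457600 t=2:+1/2786918400 = -11/29262643200
3j²(7 8 7; 3 -6 3) = Δ·Π!·Σ² = 440/52003  (sign -1)
combine: 4πI² = 3825·1750/289731·440/52003 = 8250000/42204149
take √, sign +1: I = 0.12472240
No selection rule forces the value: the integral is nonzero (none).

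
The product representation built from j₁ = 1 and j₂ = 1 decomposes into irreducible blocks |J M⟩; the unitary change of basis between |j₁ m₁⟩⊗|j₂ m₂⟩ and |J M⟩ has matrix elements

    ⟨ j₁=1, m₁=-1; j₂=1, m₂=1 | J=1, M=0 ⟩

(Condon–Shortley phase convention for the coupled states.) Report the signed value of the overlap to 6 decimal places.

triangle: 1!×1!×1!/4! = 1/24
(j±m)!: 0!×2!×2!×0!×1!×1! = 4
prefactor² = (2J+1)×Δ×N² = 1/2
  k=1: −1/(1!×0!×1!×1!×0!×0!) = -1
Σ = -1  ⇒  CG² = 1/2×(-1)² = 1/2
CG = −√(1/2) = -0.707107

-0.707107  (= −√(1/2))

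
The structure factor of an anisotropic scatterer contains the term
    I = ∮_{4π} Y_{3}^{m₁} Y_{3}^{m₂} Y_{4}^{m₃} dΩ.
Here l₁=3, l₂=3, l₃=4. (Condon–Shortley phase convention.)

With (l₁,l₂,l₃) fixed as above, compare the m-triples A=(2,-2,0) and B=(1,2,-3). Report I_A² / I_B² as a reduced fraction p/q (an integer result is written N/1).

7/2

Same 3,3,4: normalisation and zero-m 3j drop out of the ratio.
A: Δ: 2! 4! 4! / 11! → 1/34650; sum: t=0:+1/72 t=1:−1/576 = 7/576; 3j²(3 3 4; 2 -2 0) = Δ·Π!·Σ² = 7/198  (sign +1)
B: Δ: 2! 4! 4! / 11! → 1/34650; sum: t=1:−1/144 t=2:+1/288 = -1/288; 3j²(3 3 4; 1 2 -3) = Δ·Π!·Σ² = 1/99  (sign +1)
I_A²/I_B² = (7/198)/(1/99) = 7/2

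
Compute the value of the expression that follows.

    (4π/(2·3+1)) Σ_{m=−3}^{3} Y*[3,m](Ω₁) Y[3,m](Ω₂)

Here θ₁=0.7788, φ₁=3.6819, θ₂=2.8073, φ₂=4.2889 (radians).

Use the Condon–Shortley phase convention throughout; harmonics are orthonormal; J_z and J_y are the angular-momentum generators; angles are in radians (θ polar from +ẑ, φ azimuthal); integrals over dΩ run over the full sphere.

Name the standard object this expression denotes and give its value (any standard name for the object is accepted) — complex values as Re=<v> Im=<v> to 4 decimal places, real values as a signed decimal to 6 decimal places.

This sum is the spherical-harmonic addition theorem: it equals the Legendre polynomial P_l(cos γ) of the angle γ between the two directions.
Term-by-term m-sum for l=3 (normalisation 4π/7 = 1.795196):
  term(m=-3) = (-0.000528, -0.002065)   from Y*(Ω₁)=(0.007245, -0.144419), Y(Ω₂)=(0.014077, -0.004360)
  term(m=-2) = (-0.013028, 0.034951)   from Y*(Ω₁)=(0.168967, 0.316641), Y(Ω₂)=(0.068826, 0.077871)
  term(m=-1) = (0.104922, -0.072865)   from Y*(Ω₁)=(-0.298431, -0.179013), Y(Ω₂)=(-0.150845, 0.334643)
  term(m=+0) = (0.063918, 0.000000)   from Y*(Ω₁)=(-0.124043, -0.000000), Y(Ω₂)=(-0.515293, 0.000000)
  term(m=+1) = (0.104922, 0.072865)   from Y*(Ω₁)=(0.298431, -0.179013), Y(Ω₂)=(0.150845, 0.334643)
  term(m=+2) = (-0.013028, -0.034951)   from Y*(Ω₁)=(0.168967, -0.316641), Y(Ω₂)=(0.068826, -0.077871)
  term(m=+3) = (-0.000528, 0.002065)   from Y*(Ω₁)=(-0.007245, -0.144419), Y(Ω₂)=(-0.014077, -0.004360)
Accumulated sum (0.246652, -0.000000); after 4π/(2l+1) scaling, (0.442789, -0.000000) ⇒ P_3 = 0.442789

Legendre polynomial (addition theorem), +0.442789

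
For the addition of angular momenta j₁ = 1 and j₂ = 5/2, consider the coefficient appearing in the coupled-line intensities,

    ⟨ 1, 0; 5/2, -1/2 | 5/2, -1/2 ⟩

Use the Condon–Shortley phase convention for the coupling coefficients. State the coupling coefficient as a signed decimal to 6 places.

√[6·1!1!4!/7! · 1!1!2!3!2!3!] = √(144/35)
  +(−1)^0/∏(0,1,1,2,0,2)! = 1/4  (running 1/4)
  +(−1)^1/∏(1,0,0,1,1,3)! = -1/6  (running 1/12)
⟨..|..⟩ = √(144/35)·(1/12) = +0.169031

+√(1/35) ≈ +0.169031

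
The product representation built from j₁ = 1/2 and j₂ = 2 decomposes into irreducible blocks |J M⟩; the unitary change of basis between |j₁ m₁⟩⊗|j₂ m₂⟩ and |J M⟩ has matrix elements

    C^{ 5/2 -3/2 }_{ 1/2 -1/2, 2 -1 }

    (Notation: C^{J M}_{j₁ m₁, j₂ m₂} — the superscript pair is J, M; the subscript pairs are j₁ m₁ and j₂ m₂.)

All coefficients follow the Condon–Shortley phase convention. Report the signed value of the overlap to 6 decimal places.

+√(4/5) ≈ +0.894427

triangle: 0!*1!*4!/6! = 24/720
(j±m)!: 0!*1!*1!*3!*1!*4! = 144
prefactor² = (2J+1)*Δ*N² = 144/5
  k=0: +1/(0!*0!*1!*1!*0!*3!) = 1/6
Σ = 1/6  ⇒  CG² = 144/5*(1/6)² = 4/5
CG = +√(4/5) = +0.894427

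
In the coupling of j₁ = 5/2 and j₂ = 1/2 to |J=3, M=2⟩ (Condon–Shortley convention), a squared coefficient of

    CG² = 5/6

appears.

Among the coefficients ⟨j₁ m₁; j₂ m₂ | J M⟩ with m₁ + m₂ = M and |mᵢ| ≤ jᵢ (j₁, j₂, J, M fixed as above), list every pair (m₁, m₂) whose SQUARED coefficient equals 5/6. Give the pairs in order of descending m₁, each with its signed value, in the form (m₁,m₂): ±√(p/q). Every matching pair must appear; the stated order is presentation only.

Admissible pairs with m₁+m₂ = M = 2: (3/2,1/2), (5/2,-1/2)
  (m₁,m₂)=(5/2,-1/2): CG² = 1/6, CG = +√(1/6)
  (m₁,m₂)=(3/2,1/2): CG² = 5/6, CG = +√(5/6)   ← matches the target
Pairs with CG² = 5/6: (3/2,1/2): +√(5/6)

(3/2,1/2): +√(5/6)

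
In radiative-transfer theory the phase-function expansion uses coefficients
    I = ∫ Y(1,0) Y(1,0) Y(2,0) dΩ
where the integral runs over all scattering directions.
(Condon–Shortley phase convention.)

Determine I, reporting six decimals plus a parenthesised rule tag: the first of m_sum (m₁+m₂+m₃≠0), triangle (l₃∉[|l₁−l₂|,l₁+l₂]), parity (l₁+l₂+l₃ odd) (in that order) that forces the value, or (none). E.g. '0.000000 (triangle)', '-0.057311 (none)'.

m-sum 0 ✓  L=4 even ✓  0≤2≤2 ✓
Π(2lᵢ+1) = 3×3×5 = 45
triangle coeff Δ(1,1,2) = 1/30
Σ_t [0,0]: t=0:+1/1 = 1/1
(3j)²=2/15 [(1 1 2; 0 0 0)], sign=+1
(m-triple is (0,0,0) — same symbol as above.)
⇒ 4πI² = 4/5
I = (+1)√(4/5/(4π)) = 0.25231325
No selection rule forces the value: the integral is nonzero (none).

0.252313 (none)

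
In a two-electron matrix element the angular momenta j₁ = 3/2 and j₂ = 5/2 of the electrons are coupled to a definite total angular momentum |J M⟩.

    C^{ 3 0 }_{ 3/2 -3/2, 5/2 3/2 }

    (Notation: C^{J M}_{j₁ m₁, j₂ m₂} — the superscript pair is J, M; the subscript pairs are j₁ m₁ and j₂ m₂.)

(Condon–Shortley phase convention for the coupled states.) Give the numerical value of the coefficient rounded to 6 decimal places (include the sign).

-0.547723

j₁+j₂−J=1  J+j₁−j₂=2  J−j₁+j₂=4  j₁+j₂+J+1=8
(j₁±m₁, j₂±m₂, J±M) = (0,3,4,1,3,3)
P² = 216/5
sum k=1..1:
  [1] −1/12 = -1/12
S = -1/12
C² = P²·S² = 3/10 ; C = -0.547723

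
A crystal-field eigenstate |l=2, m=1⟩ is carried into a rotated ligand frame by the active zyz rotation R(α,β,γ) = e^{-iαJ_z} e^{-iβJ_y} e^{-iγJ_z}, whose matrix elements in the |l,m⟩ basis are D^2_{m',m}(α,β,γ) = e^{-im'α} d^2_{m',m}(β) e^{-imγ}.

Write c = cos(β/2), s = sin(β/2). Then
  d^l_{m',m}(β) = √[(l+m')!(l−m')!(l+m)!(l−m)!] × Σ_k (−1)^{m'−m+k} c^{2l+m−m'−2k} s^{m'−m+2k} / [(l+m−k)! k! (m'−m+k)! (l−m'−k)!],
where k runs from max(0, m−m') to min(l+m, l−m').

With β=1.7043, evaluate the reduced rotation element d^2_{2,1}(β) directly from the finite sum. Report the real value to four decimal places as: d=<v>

d^2_{2,1}(β=1.7043) via the finite sum:
With c≡cos(β/2)=0.658366 and s≡sin(β/2)=0.752698, N=[24·1·6·1]^{1/2}=12.000000
Admissible k: 0..0 (factorial args all ≥0)
  k=0: (−1)^1·12.0000/(6)·0.6584^3·0.7527^1 = -0.429589
d^2_{2,1}(1.7043) = -0.429589

d=-0.4296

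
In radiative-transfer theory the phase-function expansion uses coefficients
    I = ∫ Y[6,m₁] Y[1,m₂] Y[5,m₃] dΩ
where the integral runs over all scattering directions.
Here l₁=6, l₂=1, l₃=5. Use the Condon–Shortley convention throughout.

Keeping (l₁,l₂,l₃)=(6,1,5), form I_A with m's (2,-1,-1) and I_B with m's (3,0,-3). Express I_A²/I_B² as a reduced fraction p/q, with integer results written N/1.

l's match ⇒ only the (l;m) 3-j factors differ between A and B.
A: triangle coeff Δ(6,1,5) = 1/858; Σ_t [0,0]: t=0:+1/34560 = 1/34560; (3j)²=14/429 [(6 1 5; 2 -1 -1)], sign=+1
B: triangle coeff Δ(6,1,5) = 1/858; Σ_t [1,1]: t=1:−1/80640 = -1/80640; (3j)²=9/286 [(6 1 5; 3 0 -3)], sign=-1
I_A²/I_B² = (14/429)/(9/286) = 28/27

28/27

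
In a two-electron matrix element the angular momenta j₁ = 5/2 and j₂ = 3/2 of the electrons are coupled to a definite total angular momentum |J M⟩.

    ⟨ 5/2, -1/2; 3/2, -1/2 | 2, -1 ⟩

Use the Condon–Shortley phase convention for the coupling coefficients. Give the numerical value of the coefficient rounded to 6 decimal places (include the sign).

−√(25/84) = -0.545545

j₁+j₂−J=2  J+j₁−j₂=3  J−j₁+j₂=1  j₁+j₂+J+1=7
(j₁±m₁, j₂±m₂, J±M) = (2,3,1,2,1,3)
P² = 12/7
sum k=0..1:
  [0] +1/12 = 1/12
  [1] −1/2 = -1/2
S = -5/12
C² = P²·S² = 25/84 ; C = -0.545545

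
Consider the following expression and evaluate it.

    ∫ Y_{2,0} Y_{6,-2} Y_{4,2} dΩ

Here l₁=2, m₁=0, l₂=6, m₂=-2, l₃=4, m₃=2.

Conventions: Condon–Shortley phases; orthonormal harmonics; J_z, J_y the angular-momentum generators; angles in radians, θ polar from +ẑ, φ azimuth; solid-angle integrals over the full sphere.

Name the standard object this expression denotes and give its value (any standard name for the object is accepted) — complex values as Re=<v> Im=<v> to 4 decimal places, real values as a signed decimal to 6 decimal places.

This is a Gaunt coefficient — the integral of a triple product of spherical harmonics over the sphere.
m-sum 0 ✓  L=12 even ✓  4≤4≤8 ✓
Π(2lᵢ+1) = 5×13×9 = 585
triangle coeff Δ(2,6,4) = 1/6435
Σ_t [2,2]: t=2:+1/2304 = 1/2304
(3j)²=5/143 [(2 6 4; 0 0 0)], sign=+1
Σ_t [2,2]: t=2:+1/5760 = 1/5760
(3j)²=56/2145 [(2 6 4; 0 -2 2)], sign=+1
⇒ 4πI² = 840/1573
I = (+1)√(840/1573/(4π)) = 0.20614383

Gaunt coefficient, +0.206144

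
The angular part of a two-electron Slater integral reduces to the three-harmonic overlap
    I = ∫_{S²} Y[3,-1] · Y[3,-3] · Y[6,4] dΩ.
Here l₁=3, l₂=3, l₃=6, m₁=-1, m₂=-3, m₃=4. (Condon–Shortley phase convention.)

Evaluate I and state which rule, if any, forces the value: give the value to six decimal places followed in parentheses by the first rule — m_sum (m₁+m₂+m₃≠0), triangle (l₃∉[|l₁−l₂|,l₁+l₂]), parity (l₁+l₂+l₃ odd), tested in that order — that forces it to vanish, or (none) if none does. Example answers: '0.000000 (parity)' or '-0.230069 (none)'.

m-sum 0 ✓  L=12 even ✓  0≤6≤6 ✓
Π(2lᵢ+1) = 7×7×13 = 637
triangle coeff Δ(3,3,6) = 1/12012
Σ_t [0,0]: t=0:+1/1296 = 1/1296
(3j)²=100/3003 [(3 3 6; 0 0 0)], sign=+1
Σ_t [0,0]: t=0:+1/34560 = 1/34560
(3j)²=5/286 [(3 3 6; -1 -3 4)], sign=+1
⇒ 4πI² = 1750/4719
I = (+1)√(1750/4719/(4π)) = 0.17178653
No selection rule forces the value: the integral is nonzero (none).

0.171787 (none)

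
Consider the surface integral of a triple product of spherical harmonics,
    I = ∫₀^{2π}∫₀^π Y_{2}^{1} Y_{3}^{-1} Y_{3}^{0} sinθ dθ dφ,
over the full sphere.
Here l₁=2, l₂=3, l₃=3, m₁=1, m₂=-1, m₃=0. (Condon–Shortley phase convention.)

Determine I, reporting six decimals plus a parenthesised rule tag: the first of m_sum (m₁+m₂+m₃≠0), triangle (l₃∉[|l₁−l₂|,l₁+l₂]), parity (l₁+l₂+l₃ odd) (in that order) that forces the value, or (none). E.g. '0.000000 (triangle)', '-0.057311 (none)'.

Checks pass: Σm=0; 8 even; l₃=3∈[1,5].
(2·2+1)(2·3+1)(2·3+1) = 245
Δ: 2! 2! 4! / 9! → 1/3780
sum: t=0:+1/24 t=1:−1/4 t=2:+1/24 = -1/6
3j²(2 3 3; 0 0 0) = Δ·Π!·Σ² = 4/105  (sign +1)
sum: t=0:+1/8 t=1:−1/12 = 1/24
3j²(2 3 3; 1 -1 0) = Δ·Π!·Σ² = 1/210  (sign -1)
combine: 4πI² = 245·4/105·1/210 = 2/45
take √, sign -1: I = -0.05947080
No selection rule forces the value: the integral is nonzero (none).

-0.059471 (none)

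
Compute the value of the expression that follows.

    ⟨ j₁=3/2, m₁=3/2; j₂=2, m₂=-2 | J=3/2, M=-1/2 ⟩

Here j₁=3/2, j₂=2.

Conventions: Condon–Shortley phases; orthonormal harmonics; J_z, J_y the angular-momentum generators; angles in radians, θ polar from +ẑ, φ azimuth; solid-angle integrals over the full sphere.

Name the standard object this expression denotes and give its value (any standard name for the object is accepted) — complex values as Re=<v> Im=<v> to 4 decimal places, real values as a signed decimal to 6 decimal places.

This is a Clebsch–Gordan (vector-coupling) coefficient.
triangle: 2!×1!×2!/6! = 4/720
(j±m)!: 3!×0!×0!×4!×1!×2! = 288
prefactor² = (2J+1)×Δ×N² = 32/5
  k=0: +1/(0!×2!×0!×0!×1!×2!) = 1/4
Σ = 1/4  ⇒  CG² = 32/5×(1/4)² = 2/5
CG = +√(2/5) = +0.632456

Clebsch–Gordan coefficient, +√(2/5) ≈ +0.632456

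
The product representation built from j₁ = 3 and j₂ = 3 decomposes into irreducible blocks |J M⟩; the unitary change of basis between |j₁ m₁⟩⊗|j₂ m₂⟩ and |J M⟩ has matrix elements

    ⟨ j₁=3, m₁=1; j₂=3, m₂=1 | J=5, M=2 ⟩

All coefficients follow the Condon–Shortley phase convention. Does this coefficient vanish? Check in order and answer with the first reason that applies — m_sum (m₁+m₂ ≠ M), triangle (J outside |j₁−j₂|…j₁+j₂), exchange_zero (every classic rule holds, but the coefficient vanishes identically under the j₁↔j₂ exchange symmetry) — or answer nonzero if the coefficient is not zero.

m-sum: m₁+m₂ = 1+1 = 2, M = 2  ✓
triangle: |j₁−j₂| = 0 ≤ J = 5 ≤ j₁+j₂ = 6  ✓
exchange: j₁=j₂ and m₁=m₂, and (−1)^(j₁+j₂−J) = (−1)^1 = −1 forces ⟨j₁m₁;j₂m₂|JM⟩ = −⟨j₂m₂;j₁m₁|JM⟩ = −⟨j₁m₁;j₂m₂|JM⟩ ⇒ the coefficient vanishes identically
Racah sum check: Σ_k collapses to 0 ⇒ CG = 0

exchange_zero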